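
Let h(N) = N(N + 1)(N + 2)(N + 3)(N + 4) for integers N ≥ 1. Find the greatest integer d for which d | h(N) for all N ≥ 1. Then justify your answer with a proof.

Computing the first values: h(1) = 120 and h(2) = 720; gcd(120, 720) = 120, so d ≤ 120.
We prove 120 | N(N + 1)(N + 2)(N + 3)(N + 4) for all N ≥ 1 by induction on N.
For the base case N = 1: h(1) = 120 = 120·(1), so 120 | h(1).
For the inductive step, assume it holds for an arbitrary j ≥ 1, i.e. 120 | h(j). Then
h(j+1) − h(j) = (j+1)·(j+2)·(j+3)·(j+4)·(j+5) − j·(j+1)·(j+2)·(j+3)·(j+4) = (j+1)·(j+2)·(j+3)·(j+4)·[(j+5) − j] = 5·(j+1)·(j+2)·(j+3)·(j+4). The product of 4 consecutive integers is divisible by (4)! = 24, so h(j+1) − h(j) is divisible by 5·24 = 120. By the inductive hypothesis 120 | h(j), hence 120 | h(j+1).
This completes the induction.
Therefore the largest such d is 120.

d = 120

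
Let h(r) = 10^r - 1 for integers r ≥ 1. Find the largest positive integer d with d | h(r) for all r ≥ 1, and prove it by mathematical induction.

d = 9

Computing the first values: h(1) = 9 and h(2) = 99; gcd(9, 99) = 9, so d ≤ 9.
We prove 9 | 10^r - 1 for all r ≥ 1 by induction on r.
When r = 1: h(1) = 9 = 9·(1), so 9 | h(1).
Inductive step: assume the claim holds for r = p, i.e. 9 | h(p). Then
10^{p+1} − 1^{p+1} = 10·10^p − 1·1^p = 10·(10^p − 1^p) + (9)·1^p. The first term is divisible by 9 by the inductive hypothesis, and the second term (9)·1^p is divisible by 9 since 9 | 9. Hence 9 | h(p+1).
This completes the induction.
Therefore the largest such d is 9.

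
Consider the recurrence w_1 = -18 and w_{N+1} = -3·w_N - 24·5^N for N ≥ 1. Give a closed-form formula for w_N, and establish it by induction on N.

w_N = (-3)^N - 3·5^N

Computing the first terms: w_1 = -18, w_2 = -66, w_3 = -402. This suggests w_N = (-3)^N - 3·5^N.
Base case (N = 1): the formula gives -18 = -18 = w_1.
For the inductive step, assume it holds for an arbitrary m ≥ 1, so w_m = (-3)^m - 3·5^m.
Then w_{m+1} = -3·w_m - 24·5^m = -3·((-3)^m - 3·5^m) - 24·5^m = (-3)^(m + 1) - 3·5^(m + 1),
which is the claimed formula at N = m+1.
By the principle of mathematical induction, the result holds for all N ≥ 1.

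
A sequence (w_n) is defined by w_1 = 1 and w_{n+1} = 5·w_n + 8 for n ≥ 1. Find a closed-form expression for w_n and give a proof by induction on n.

Computing the first terms: w_1 = 1, w_2 = 13, w_3 = 73. This suggests w_n = 3·5^(n - 1) - 2.
Base step (n = 1): the formula gives 1 = 1 = w_1.
Suppose the result is true for n = i, so w_i = 3·5^(i - 1) - 2.
Then w_{i+1} = 5·w_i + 8 = 5·(3·5^(i - 1) - 2) + 8 = 3·5^i - 2 = 3·5^((i+1) - 1) - 2,
which is the claimed formula at n = i+1.
Hence, by induction on n, the claim holds for every n ≥ 1.

w_n = 3·5^(n - 1) - 2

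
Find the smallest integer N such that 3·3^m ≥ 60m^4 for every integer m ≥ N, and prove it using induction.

At m = 11: 531441 < 878460, so the inequality fails and N ≥ 12. We prove 3·3^m ≥ 60m^4 for all m ≥ 12.
When m = 12: 3·3^m = 1594323 and 60m^4 = 1244160, so 1594323 ≥ 1244160.
Inductive step: assume the claim holds for m = p, so 3·3^p ≥ 60p^4.
Then 3·3^(p + 1) = 3·(3·3^p) ≥ 3·(60p^4).
Also, for p ≥ 12 we have 3·(60p^4) ≥ 60(p+1)^4, since 3 ≥ (1 + 1/p)^4 for all p ≥ 12.
Combining, 3·3^(p + 1) ≥ 60(p+1)^4.
Hence, by induction on m, the claim holds for every m ≥ 12.
Hence the smallest such N is 12.

N = 12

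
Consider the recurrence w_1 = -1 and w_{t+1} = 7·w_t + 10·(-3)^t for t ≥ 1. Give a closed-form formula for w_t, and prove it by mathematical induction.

w_t = -(-3)^t - 4·7^(t - 1)

Computing the first terms: w_1 = -1, w_2 = -37, w_3 = -169. This suggests w_t = -(-3)^t - 4·7^(t - 1).
Base case (t = 1): the formula gives -1 = -1 = w_1.
Inductive step: assume the claim holds for t = j, so w_j = -(-3)^j - 4·7^(j - 1).
Then w_{j+1} = 7·w_j + 10·(-3)^j = 7·(-(-3)^j - 4·7^(j - 1)) + 10·(-3)^j = -(-3)^(j + 1) - 4·7^j = -(-3)^(j+1) - 4·7^((j+1) - 1),
which is the claimed formula at t = j+1.
By induction, the statement is established for all t ≥ 1.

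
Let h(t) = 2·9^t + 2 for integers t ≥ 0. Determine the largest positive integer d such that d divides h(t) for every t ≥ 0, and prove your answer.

Computing the first values: h(0) = 4 and h(1) = 20; gcd(4, 20) = 4, so d ≤ 4.
We prove 4 | 2·9^t + 2 for all t ≥ 0 by induction on t.
When t = 0: h(0) = 4 = 4·(1), so 4 | h(0).
Inductive step: suppose the statement holds for some m ≥ 0, i.e. 4 | h(m). Then
h(m+1) = 2·9^(m+1) + 2 = 9·(2·9^m + 2) - 16 = 9·h(m) - 16. The first term is divisible by 4 by the inductive hypothesis, and -16 is divisible by 4. Hence 4 | h(m+1).
Hence, by induction on t, the claim holds for every t ≥ 0.
Therefore the largest such d is 4.

d = 4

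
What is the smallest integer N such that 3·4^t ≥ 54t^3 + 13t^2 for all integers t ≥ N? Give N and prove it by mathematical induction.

N = 6

At t = 5: 3072 < 7075, so the inequality fails and N ≥ 6. We prove 3·4^t ≥ 54t^3 + 13t^2 for all t ≥ 6.
For the base case t = 6: 3·4^t = 12288 and 54t^3 + 13t^2 = 12132, so 12288 ≥ 12132.
Inductive step: assume the claim holds for t = j, so 3·4^j ≥ 54j^3 + 13j^2.
Then 3·4^(j + 1) = 4·(3·4^j) ≥ 4·(54j^3 + 13j^2).
Also, for j ≥ 6 we have 4·(54j^3 + 13j^2) ≥ 54(j+1)^3 + 13(j+1)^2, since 4·(54j^3 + 13j^2) − (54(j+1)^3 + 13(j+1)^2) = 162j^3 - 123j^2 - 188j - 67, which is nonnegative for all j ≥ 6.
Combining, 3·4^(j + 1) ≥ 54(j+1)^3 + 13(j+1)^2.
Hence, by induction on t, the claim holds for every t ≥ 6.
Hence the smallest such N is 6.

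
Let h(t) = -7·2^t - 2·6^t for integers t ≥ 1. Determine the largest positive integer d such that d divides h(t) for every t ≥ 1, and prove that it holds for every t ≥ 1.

d = 2

Computing the first values: h(1) = -26 and h(2) = -100; gcd(-26, -100) = 2, so d ≤ 2.
We prove 2 | -7·2^t - 2·6^t for all t ≥ 1 by induction on t.
Base case (t = 1): h(1) = -26 = 2·(-13), so 2 | h(1).
For the inductive step, assume it holds for an arbitrary k ≥ 1, i.e. 2 | h(k). Then
h(k+1) − 6·h(k) = (-7·2^(k+1) - 2·6^(k+1)) − 6·(-7·2^k - 2·6^k) = (-7)·2^k·(2 − 6) = (28)·2^k. Since 2 | h(k) by the inductive hypothesis, 2 | 6·h(k); and 2 | 28 since 28 = 2·14. Therefore 2 | h(k+1).
Hence, by induction on t, the claim holds for every t ≥ 1.
Therefore the largest such d is 2.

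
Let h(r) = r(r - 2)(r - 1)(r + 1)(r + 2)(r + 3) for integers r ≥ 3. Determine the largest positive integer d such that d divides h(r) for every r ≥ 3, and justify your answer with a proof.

Computing the first values: h(3) = 720 and h(4) = 5040; gcd(720, 5040) = 720, so d ≤ 720.
We prove 720 | r(r - 2)(r - 1)(r + 1)(r + 2)(r + 3) for all r ≥ 3 by induction on r.
When r = 3: h(3) = 720 = 720·(1), so 720 | h(3).
Inductive step: suppose the statement holds for some i ≥ 3, i.e. 720 | h(i). Then
h(i+1) − h(i) = (i-1)·i·(i+1)·(i+2)·(i+3)·(i+4) − (i-2)·(i-1)·i·(i+1)·(i+2)·(i+3) = (i-1)·i·(i+1)·(i+2)·(i+3)·[(i+4) − (i-2)] = 6·(i-1)·i·(i+1)·(i+2)·(i+3). The product of 5 consecutive integers is divisible by (5)! = 120, so h(i+1) − h(i) is divisible by 6·120 = 720. By the inductive hypothesis 720 | h(i), hence 720 | h(i+1).
By the principle of mathematical induction, the result holds for all r ≥ 3.
Therefore the largest such d is 720.

d = 720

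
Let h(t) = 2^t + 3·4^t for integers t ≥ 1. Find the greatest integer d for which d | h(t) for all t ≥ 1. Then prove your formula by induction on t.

Computing the first values: h(1) = 14 and h(2) = 52; gcd(14, 52) = 2, so d ≤ 2.
We prove 2 | 2^t + 3·4^t for all t ≥ 1 by induction on t.
For the base case t = 1: h(1) = 14 = 2·(7), so 2 | h(1).
Suppose the result is true for t = r, i.e. 2 | h(r). Then
h(r+1) − 4·h(r) = (2^(r+1) + 3·4^(r+1)) − 4·(2^r + 3·4^r) = (1)·2^r·(2 − 4) = (-2)·2^r. Since 2 | h(r) by the inductive hypothesis, 2 | 4·h(r); and 2 | -2 since -2 = 2·-1. Therefore 2 | h(r+1).
By the principle of mathematical induction, the result holds for all t ≥ 1.
Therefore the largest such d is 2.

d = 2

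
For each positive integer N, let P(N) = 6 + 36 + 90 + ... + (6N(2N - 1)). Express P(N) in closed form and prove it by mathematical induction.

We claim P(N) = N(N + 1)(4N - 1) for all N ≥ 1.
Base step (N = 1): P(1) = 6, and the closed form gives 6. They agree.
Inductive step: assume the claim holds for N = j, so P(j) = j(4j^2 + 3j - 1).
Then P(j+1) = P(j) + (6(j + 1)(2j + 1)) = (j(4j^2 + 3j - 1)) + (6(j + 1)(2j + 1)).
Simplifying, P(j+1) = (j + 1)(j + 2)(4j + 3) = (j+1)((j+1) + 1)(4(j+1) - 1),
which is the closed form with N = j+1.
By the principle of mathematical induction, the result holds for all N ≥ 1.

P(N) = N(N + 1)(4N - 1)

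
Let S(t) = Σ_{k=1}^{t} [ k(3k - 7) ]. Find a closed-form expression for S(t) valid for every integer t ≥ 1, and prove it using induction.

We claim S(t) = t(t - 3)(t + 1) for all t ≥ 1.
Base step (t = 1): S(1) = -4, and the closed form gives -4. They agree.
Suppose the result is true for t = k, so S(k) = k(k^2 - 2k - 3).
Then S(k+1) = S(k) + ((k + 1)(3k - 4)) = (k(k^2 - 2k - 3)) + ((k + 1)(3k - 4)).
Simplifying, S(k+1) = (k - 2)(k + 1)(k + 2) = (k+1)((k+1) - 3)((k+1) + 1),
which is the closed form with t = k+1.
By induction, the statement is established for all t ≥ 1.

S(t) = t(t - 3)(t + 1)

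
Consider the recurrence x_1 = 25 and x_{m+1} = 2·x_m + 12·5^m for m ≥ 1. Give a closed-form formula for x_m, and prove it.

Computing the first terms: x_1 = 25, x_2 = 110, x_3 = 520. This suggests x_m = 5·2^(m - 1) + 4·5^m.
Base case (m = 1): the formula gives 25 = 25 = x_1.
Inductive step: assume the claim holds for m = k, so x_k = 5·2^(k - 1) + 4·5^k.
Then x_{k+1} = 2·x_k + 12·5^k = 2·(5·2^(k - 1) + 4·5^k) + 12·5^k = 5·2^k + 4·5^(k + 1) = 5·2^((k+1) - 1) + 4·5^(k+1),
which is the claimed formula at m = k+1.
Hence, by induction on m, the claim holds for every m ≥ 1.

x_m = 5·2^(m - 1) + 4·5^m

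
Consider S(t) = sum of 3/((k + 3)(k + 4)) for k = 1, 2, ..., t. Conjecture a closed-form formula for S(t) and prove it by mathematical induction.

We claim S(t) = 3t/(4(t + 4)) for all t ≥ 1.
For the base case t = 1: S(1) = 3/20, and the closed form gives 3/20. They agree.
Suppose the result is true for t = k, so S(k) = 3k/(4(k + 4)).
Then S(k+1) = S(k) + (3/((k + 4)(k + 5))) = (3k/(4(k + 4))) + (3/((k + 4)(k + 5))).
Simplifying, S(k+1) = 3(k + 1)/(4(k + 5)) = 3(k+1)/(4((k+1) + 4)),
which is the closed form with t = k+1.
This completes the induction.

S(t) = 3t/(4(t + 4))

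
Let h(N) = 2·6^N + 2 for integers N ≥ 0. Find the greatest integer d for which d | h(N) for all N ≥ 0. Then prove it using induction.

Computing the first values: h(0) = 4 and h(1) = 14; gcd(4, 14) = 2, so d ≤ 2.
We prove 2 | 2·6^N + 2 for all N ≥ 0 by induction on N.
When N = 0: h(0) = 4 = 2·(2), so 2 | h(0).
Suppose the result is true for N = r, i.e. 2 | h(r). Then
h(r+1) = 2·6^(r+1) + 2 = 6·(2·6^r + 2) - 10 = 6·h(r) - 10. The first term is divisible by 2 by the inductive hypothesis, and -10 is divisible by 2. Hence 2 | h(r+1).
Hence, by induction on N, the claim holds for every N ≥ 0.
Therefore the largest such d is 2.

d = 2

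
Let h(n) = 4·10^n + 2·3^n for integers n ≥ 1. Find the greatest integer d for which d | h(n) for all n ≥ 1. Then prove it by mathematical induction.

Computing the first values: h(1) = 46 and h(2) = 418; gcd(46, 418) = 2, so d ≤ 2.
We prove 2 | 4·10^n + 2·3^n for all n ≥ 1 by induction on n.
For the base case n = 1: h(1) = 46 = 2·(23), so 2 | h(1).
For the inductive step, assume it holds for an arbitrary r ≥ 1, i.e. 2 | h(r). Then
h(r+1) − 10·h(r) = (4·10^(r+1) + 2·3^(r+1)) − 10·(4·10^r + 2·3^r) = (2)·3^r·(3 − 10) = (-14)·3^r. Since 2 | h(r) by the inductive hypothesis, 2 | 10·h(r); and 2 | -14 since -14 = 2·-7. Therefore 2 | h(r+1).
By the principle of mathematical induction, the result holds for all n ≥ 1.
Therefore the largest such d is 2.

d = 2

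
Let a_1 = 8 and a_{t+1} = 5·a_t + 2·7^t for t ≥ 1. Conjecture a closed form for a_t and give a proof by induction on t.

Computing the first terms: a_1 = 8, a_2 = 54, a_3 = 368. This suggests a_t = 5^(t - 1) + 7^t.
Base case (t = 1): the formula gives 8 = 8 = a_1.
Inductive step: assume the claim holds for t = r, so a_r = 5^(r - 1) + 7^r.
Then a_{r+1} = 5·a_r + 2·7^r = 5·(5^(r - 1) + 7^r) + 2·7^r = 5^r + 7^(r + 1) = 5^((r+1) - 1) + 7^(r+1),
which is the claimed formula at t = r+1.
Hence, by induction on t, the claim holds for every t ≥ 1.

a_t = 5^(t - 1) + 7^t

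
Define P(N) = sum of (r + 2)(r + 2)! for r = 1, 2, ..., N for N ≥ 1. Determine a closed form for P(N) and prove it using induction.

P(N) = (N + 3)! - 6

We claim P(N) = (N + 3)! - 6 for all N ≥ 1.
Base step (N = 1): P(1) = 18, and the closed form gives 18. They agree.
Inductive step: assume the claim holds for N = r, so P(r) = (r + 3)! - 6.
Then P(r+1) = P(r) + ((r + 3)(r + 3)!) = ((r + 3)! - 6) + ((r + 3)(r + 3)!).
Simplifying, P(r+1) = ((r+1) + 3)! - 6,
which is the closed form with N = r+1.
This completes the induction.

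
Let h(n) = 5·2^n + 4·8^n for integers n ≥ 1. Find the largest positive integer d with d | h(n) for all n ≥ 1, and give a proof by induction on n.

d = 6

Computing the first values: h(1) = 42 and h(2) = 276; gcd(42, 276) = 6, so d ≤ 6.
We prove 6 | 5·2^n + 4·8^n for all n ≥ 1 by induction on n.
Base case (n = 1): h(1) = 42 = 6·(7), so 6 | h(1).
Inductive step: suppose the statement holds for some j ≥ 1, i.e. 6 | h(j). Then
h(j+1) − 8·h(j) = (5·2^(j+1) + 4·8^(j+1)) − 8·(5·2^j + 4·8^j) = (5)·2^j·(2 − 8) = (-30)·2^j. Since 6 | h(j) by the inductive hypothesis, 6 | 8·h(j); and 6 | -30 since -30 = 6·-5. Therefore 6 | h(j+1).
This completes the induction.
Therefore the largest such d is 6.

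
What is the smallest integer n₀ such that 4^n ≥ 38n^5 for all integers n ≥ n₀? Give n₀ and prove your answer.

n₀ = 12

At n = 11: 4194304 < 6119938, so the inequality fails and n₀ ≥ 12. We prove 4^n ≥ 38n^5 for all n ≥ 12.
Base step (n = 12): 4^n = 16777216 and 38n^5 = 9455616, so 16777216 ≥ 9455616.
For the inductive step, assume it holds for an arbitrary m ≥ 12, so 4^m ≥ 38m^5.
Then 4^(m + 1) = 4·(4^m) ≥ 4·(38m^5).
Also, for m ≥ 12 we have 4·(38m^5) ≥ 38(m+1)^5, since 4 ≥ (1 + 1/m)^5 for all m ≥ 12.
Combining, 4^(m + 1) ≥ 38(m+1)^5.
By the principle of mathematical induction, the result holds for all n ≥ 12.
Hence the smallest such n₀ is 12.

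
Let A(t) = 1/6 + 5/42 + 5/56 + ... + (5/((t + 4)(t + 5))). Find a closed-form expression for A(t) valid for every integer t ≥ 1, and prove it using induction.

A(t) = t/(t + 5)

We claim A(t) = t/(t + 5) for all t ≥ 1.
For the base case t = 1: A(1) = 1/6, and the closed form gives 1/6. They agree.
Suppose the result is true for t = i, so A(i) = i/(i + 5).
Then A(i+1) = A(i) + (5/((i + 5)(i + 6))) = (i/(i + 5)) + (5/((i + 5)(i + 6))).
Simplifying, A(i+1) = (i + 1)/(i + 6) = (i+1)/((i+1) + 5),
which is the closed form with t = i+1.
By induction, the statement is established for all t ≥ 1.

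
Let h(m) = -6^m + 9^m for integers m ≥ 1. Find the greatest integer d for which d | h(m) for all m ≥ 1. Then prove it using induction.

d = 3

Computing the first values: h(1) = 3 and h(2) = 45; gcd(3, 45) = 3, so d ≤ 3.
We prove 3 | -6^m + 9^m for all m ≥ 1 by induction on m.
For the base case m = 1: h(1) = 3 = 3·(1), so 3 | h(1).
For the inductive step, assume it holds for an arbitrary k ≥ 1, i.e. 3 | h(k). Then
9^{k+1} − 6^{k+1} = 9·9^k − 6·6^k = 9·(9^k − 6^k) + (3)·6^k. The first term is divisible by 3 by the inductive hypothesis, and the second term (3)·6^k is divisible by 3 since 3 | 3. Hence 3 | h(k+1).
Hence, by induction on m, the claim holds for every m ≥ 1.
Therefore the largest such d is 3.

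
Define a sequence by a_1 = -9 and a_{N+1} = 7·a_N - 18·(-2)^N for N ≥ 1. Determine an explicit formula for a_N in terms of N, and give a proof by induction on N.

a_N = -(-2)^(N + 1) - 5·7^(N - 1)

Computing the first terms: a_1 = -9, a_2 = -27, a_3 = -261. This suggests a_N = -(-2)^(N + 1) - 5·7^(N - 1).
For the base case N = 1: the formula gives -9 = -9 = a_1.
Inductive step: suppose the statement holds for some m ≥ 1, so a_m = -(-2)^(m + 1) - 5·7^(m - 1).
Then a_{m+1} = 7·a_m - 18·(-2)^m = 7·(-(-2)^(m + 1) - 5·7^(m - 1)) - 18·(-2)^m = -(-2)^(m + 2) - 5·7^m = -(-2)^((m+1) + 1) - 5·7^((m+1) - 1),
which is the claimed formula at N = m+1.
Hence, by induction on N, the claim holds for every N ≥ 1.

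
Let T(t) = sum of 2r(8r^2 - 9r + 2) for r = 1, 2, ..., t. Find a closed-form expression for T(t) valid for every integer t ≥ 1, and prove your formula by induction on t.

T(t) = t(t + 1)(4t^2 - 2t - 1)

We claim T(t) = t(t + 1)(4t^2 - 2t - 1) for all t ≥ 1.
Base step (t = 1): T(1) = 2, and the closed form gives 2. They agree.
For the inductive step, assume it holds for an arbitrary r ≥ 1, so T(r) = r(4r^3 + 2r^2 - 3r - 1).
Then T(r+1) = T(r) + (16r^3 + 30r^2 + 16r + 2) = (r(4r^3 + 2r^2 - 3r - 1)) + (16r^3 + 30r^2 + 16r + 2).
Simplifying, T(r+1) = (r + 1)(r + 2)(4r^2 + 6r + 1) = (r+1)((r+1) + 1)(4(r+1)^2 - 2(r+1) - 1),
which is the closed form with t = r+1.
By the principle of mathematical induction, the result holds for all t ≥ 1.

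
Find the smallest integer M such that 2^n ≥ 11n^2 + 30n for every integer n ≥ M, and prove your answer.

At n = 10: 1024 < 1400, so the inequality fails and M ≥ 11. We prove 2^n ≥ 11n^2 + 30n for all n ≥ 11.
Base case (n = 11): 2^n = 2048 and 11n^2 + 30n = 1661, so 2048 ≥ 1661.
Suppose the result is true for n = p, so 2^p ≥ 11p^2 + 30p.
Then 2^(p + 1) = 2·(2^p) ≥ 2·(11p^2 + 30p).
Also, for p ≥ 11 we have 2·(11p^2 + 30p) ≥ 11(p+1)^2 + 30(p+1), since 2·(11p^2 + 30p) − (11(p+1)^2 + 30(p+1)) = 11p^2 + 8p - 41, which is nonnegative for all p ≥ 11.
Combining, 2^(p + 1) ≥ 11(p+1)^2 + 30(p+1).
Hence, by induction on n, the claim holds for every n ≥ 11.
Hence the smallest such M is 11.

M = 11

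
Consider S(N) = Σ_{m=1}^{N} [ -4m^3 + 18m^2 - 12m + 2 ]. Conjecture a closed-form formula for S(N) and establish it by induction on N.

S(N) = -N(N^3 - 4N^2 - 2N + 1)

We claim S(N) = -N(N^3 - 4N^2 - 2N + 1) for all N ≥ 1.
Base step (N = 1): S(1) = 4, and the closed form gives 4. They agree.
Inductive step: assume the claim holds for N = m, so S(m) = m(-m^3 + 4m^2 + 2m - 1).
Then S(m+1) = S(m) + (-4m^3 + 6m^2 + 12m + 4) = (m(-m^3 + 4m^2 + 2m - 1)) + (-4m^3 + 6m^2 + 12m + 4).
Simplifying, S(m+1) = -(m + 1)(m^3 - m^2 - 7m - 4) = -(m+1)((m+1)^3 - 4(m+1)^2 - 2(m+1) + 1),
which is the closed form with N = m+1.
By the principle of mathematical induction, the result holds for all N ≥ 1.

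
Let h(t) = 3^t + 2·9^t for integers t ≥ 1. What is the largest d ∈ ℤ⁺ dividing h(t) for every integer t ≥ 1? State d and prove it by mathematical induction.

d = 3

Computing the first values: h(1) = 21 and h(2) = 171; gcd(21, 171) = 3, so d ≤ 3.
We prove 3 | 3^t + 2·9^t for all t ≥ 1 by induction on t.
Base step (t = 1): h(1) = 21 = 3·(7), so 3 | h(1).
Inductive step: suppose the statement holds for some m ≥ 1, i.e. 3 | h(m). Then
h(m+1) − 9·h(m) = (3^(m+1) + 2·9^(m+1)) − 9·(3^m + 2·9^m) = (1)·3^m·(3 − 9) = (-6)·3^m. Since 3 | h(m) by the inductive hypothesis, 3 | 9·h(m); and 3 | -6 since -6 = 3·-2. Therefore 3 | h(m+1).
Hence, by induction on t, the claim holds for every t ≥ 1.
Therefore the largest such d is 3.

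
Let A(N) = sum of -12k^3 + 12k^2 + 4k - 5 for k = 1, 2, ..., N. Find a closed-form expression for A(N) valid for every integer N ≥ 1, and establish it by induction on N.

We claim A(N) = -N(3N^3 + 2N^2 - 5N + 1) for all N ≥ 1.
Base case (N = 1): A(1) = -1, and the closed form gives -1. They agree.
Inductive step: suppose the statement holds for some k ≥ 1, so A(k) = k(-3k^3 - 2k^2 + 5k - 1).
Then A(k+1) = A(k) + (-12k^3 - 24k^2 - 8k - 1) = (k(-3k^3 - 2k^2 + 5k - 1)) + (-12k^3 - 24k^2 - 8k - 1).
Simplifying, A(k+1) = -(k + 1)(3k^3 + 11k^2 + 8k + 1) = -(k+1)(3(k+1)^3 + 2(k+1)^2 - 5(k+1) + 1),
which is the closed form with N = k+1.
By induction, the statement is established for all N ≥ 1.

A(N) = -N(3N^3 + 2N^2 - 5N + 1)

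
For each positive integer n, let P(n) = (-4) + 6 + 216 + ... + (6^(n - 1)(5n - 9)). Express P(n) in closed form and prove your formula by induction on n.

We claim P(n) = 6^n(n - 2) + 2 for all n ≥ 1.
For the base case n = 1: P(1) = -4, and the closed form gives -4. They agree.
Inductive step: assume the claim holds for n = j, so P(j) = 6^j(j - 2) + 2.
Then P(j+1) = P(j) + (6^j(5j - 4)) = (6^j(j - 2) + 2) + (6^j(5j - 4)).
Simplifying, P(j+1) = 6·6^j·j - 6·6^j + 2 = 6^(j+1)((j+1) - 2) + 2,
which is the closed form with n = j+1.
This completes the induction.

P(n) = 6^n(n - 2) + 2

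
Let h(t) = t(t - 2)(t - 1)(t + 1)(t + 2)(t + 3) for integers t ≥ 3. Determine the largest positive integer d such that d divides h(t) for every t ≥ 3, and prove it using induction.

Computing the first values: h(3) = 720 and h(4) = 5040; gcd(720, 5040) = 720, so d ≤ 720.
We prove 720 | t(t - 2)(t - 1)(t + 1)(t + 2)(t + 3) for all t ≥ 3 by induction on t.
Base case (t = 3): h(3) = 720 = 720·(1), so 720 | h(3).
Inductive step: assume the claim holds for t = m, i.e. 720 | h(m). Then
h(m+1) − h(m) = (m-1)·m·(m+1)·(m+2)·(m+3)·(m+4) − (m-2)·(m-1)·m·(m+1)·(m+2)·(m+3) = (m-1)·m·(m+1)·(m+2)·(m+3)·[(m+4) − (m-2)] = 6·(m-1)·m·(m+1)·(m+2)·(m+3). The product of 5 consecutive integers is divisible by (5)! = 120, so h(m+1) − h(m) is divisible by 6·120 = 720. By the inductive hypothesis 720 | h(m), hence 720 | h(m+1).
Hence, by induction on t, the claim holds for every t ≥ 3.
Therefore the largest such d is 720.

d = 720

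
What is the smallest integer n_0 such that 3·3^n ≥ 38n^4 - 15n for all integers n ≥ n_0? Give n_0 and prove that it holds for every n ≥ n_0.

n_0 = 12

At n = 11: 531441 < 556193, so the inequality fails and n_0 ≥ 12. We prove 3·3^n ≥ 38n^4 - 15n for all n ≥ 12.
For the base case n = 12: 3·3^n = 1594323 and 38n^4 - 15n = 787788, so 1594323 ≥ 787788.
Inductive step: assume the claim holds for n = j, so 3·3^j ≥ 38j^4 - 15j.
Then 3·3^(j + 1) = 3·(3·3^j) ≥ 3·(38j^4 - 15j).
Also, for j ≥ 12 we have 3·(38j^4 - 15j) ≥ 38(j+1)^4 - 15(j+1), since 3·(38j^4 - 15j) − (38(j+1)^4 - 15(j+1)) = 76j^4 - 152j^3 - 228j^2 - 182j - 23, which is nonnegative for all j ≥ 12.
Combining, 3·3^(j + 1) ≥ 38(j+1)^4 - 15(j+1).
This completes the induction.
Hence the smallest such n_0 is 12.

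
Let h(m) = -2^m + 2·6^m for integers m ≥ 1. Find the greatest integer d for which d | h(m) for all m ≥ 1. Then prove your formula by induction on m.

d = 2

Computing the first values: h(1) = 10 and h(2) = 68; gcd(10, 68) = 2, so d ≤ 2.
We prove 2 | -2^m + 2·6^m for all m ≥ 1 by induction on m.
Base case (m = 1): h(1) = 10 = 2·(5), so 2 | h(1).
Inductive step: suppose the statement holds for some i ≥ 1, i.e. 2 | h(i). Then
h(i+1) − 6·h(i) = (-2^(i+1) + 2·6^(i+1)) − 6·(-2^i + 2·6^i) = (-1)·2^i·(2 − 6) = (4)·2^i. Since 2 | h(i) by the inductive hypothesis, 2 | 6·h(i); and 2 | 4 since 4 = 2·2. Therefore 2 | h(i+1).
By induction, the statement is established for all m ≥ 1.
Therefore the largest such d is 2.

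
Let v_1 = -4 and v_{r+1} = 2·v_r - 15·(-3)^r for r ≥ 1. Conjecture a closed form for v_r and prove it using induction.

v_r = -(-3)^(r + 1) + 5·2^(r - 1)

Computing the first terms: v_1 = -4, v_2 = 37, v_3 = -61. This suggests v_r = -(-3)^(r + 1) + 5·2^(r - 1).
Base step (r = 1): the formula gives -4 = -4 = v_1.
Inductive step: assume the claim holds for r = i, so v_i = -(-3)^(i + 1) + 5·2^(i - 1).
Then v_{i+1} = 2·v_i - 15·(-3)^i = 2·(-(-3)^(i + 1) + 5·2^(i - 1)) - 15·(-3)^i = -(-3)^(i + 2) + 5·2^i = -(-3)^((i+1) + 1) + 5·2^((i+1) - 1),
which is the claimed formula at r = i+1.
This completes the induction.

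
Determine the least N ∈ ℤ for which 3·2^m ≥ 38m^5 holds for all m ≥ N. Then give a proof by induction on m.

At m = 27: 402653184 < 545258466, so the inequality fails and N ≥ 28. We prove 3·2^m ≥ 38m^5 for all m ≥ 28.
For the base case m = 28: 3·2^m = 805306368 and 38m^5 = 653993984, so 805306368 ≥ 653993984.
Suppose the result is true for m = r, so 3·2^r ≥ 38r^5.
Then 3·2^(r + 1) = 2·(3·2^r) ≥ 2·(38r^5).
Also, for r ≥ 28 we have 2·(38r^5) ≥ 38(r+1)^5, since 2 ≥ (1 + 1/r)^5 for all r ≥ 28.
Combining, 3·2^(r + 1) ≥ 38(r+1)^5.
This completes the induction.
Hence the smallest such N is 28.

N = 28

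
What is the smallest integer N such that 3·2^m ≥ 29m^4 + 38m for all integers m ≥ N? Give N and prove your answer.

N = 21

At m = 20: 3145728 < 4640760, so the inequality fails and N ≥ 21. We prove 3·2^m ≥ 29m^4 + 38m for all m ≥ 21.
Base case (m = 21): 3·2^m = 6291456 and 29m^4 + 38m = 5640747, so 6291456 ≥ 5640747.
Inductive step: suppose the statement holds for some j ≥ 21, so 3·2^j ≥ 29j^4 + 38j.
Then 3·2^(j + 1) = 2·(3·2^j) ≥ 2·(29j^4 + 38j).
Also, for j ≥ 21 we have 2·(29j^4 + 38j) ≥ 29(j+1)^4 + 38(j+1), since 2·(29j^4 + 38j) − (29(j+1)^4 + 38(j+1)) = 29j^4 - 116j^3 - 174j^2 - 78j - 67, which is nonnegative for all j ≥ 21.
Combining, 3·2^(j + 1) ≥ 29(j+1)^4 + 38(j+1).
Hence, by induction on m, the claim holds for every m ≥ 21.
Hence the smallest such N is 21.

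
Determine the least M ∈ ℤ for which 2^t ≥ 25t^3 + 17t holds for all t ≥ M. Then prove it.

M = 17

At t = 16: 65536 < 102672, so the inequality fails and M ≥ 17. We prove 2^t ≥ 25t^3 + 17t for all t ≥ 17.
When t = 17: 2^t = 131072 and 25t^3 + 17t = 123114, so 131072 ≥ 123114.
Suppose the result is true for t = p, so 2^p ≥ 25p^3 + 17p.
Then 2^(p + 1) = 2·(2^p) ≥ 2·(25p^3 + 17p).
Also, for p ≥ 17 we have 2·(25p^3 + 17p) ≥ 25(p+1)^3 + 17(p+1), since 2·(25p^3 + 17p) − (25(p+1)^3 + 17(p+1)) = 25p^3 - 75p^2 - 58p - 42, which is nonnegative for all p ≥ 17.
Combining, 2^(p + 1) ≥ 25(p+1)^3 + 17(p+1).
By the principle of mathematical induction, the result holds for all t ≥ 17.
Hence the smallest such M is 17.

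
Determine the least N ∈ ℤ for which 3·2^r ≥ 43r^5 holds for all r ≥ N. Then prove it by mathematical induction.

At r = 27: 402653184 < 617003001, so the inequality fails and N ≥ 28. We prove 3·2^r ≥ 43r^5 for all r ≥ 28.
Base case (r = 28): 3·2^r = 805306368 and 43r^5 = 740045824, so 805306368 ≥ 740045824.
Inductive step: suppose the statement holds for some k ≥ 28, so 3·2^k ≥ 43k^5.
Then 3·2^(k + 1) = 2·(3·2^k) ≥ 2·(43k^5).
Also, for k ≥ 28 we have 2·(43k^5) ≥ 43(k+1)^5, since 2 ≥ (1 + 1/k)^5 for all k ≥ 28.
Combining, 3·2^(k + 1) ≥ 43(k+1)^5.
By induction, the statement is established for all r ≥ 28.
Hence the smallest such N is 28.

N = 28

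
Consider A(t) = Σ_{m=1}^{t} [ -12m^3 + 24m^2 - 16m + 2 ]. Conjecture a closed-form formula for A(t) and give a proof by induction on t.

A(t) = -t(3t^3 - 2t^2 - t + 2)

We claim A(t) = -t(3t^3 - 2t^2 - t + 2) for all t ≥ 1.
Base case (t = 1): A(1) = -2, and the closed form gives -2. They agree.
Inductive step: assume the claim holds for t = m, so A(m) = m(-3m^3 + 2m^2 + m - 2).
Then A(m+1) = A(m) + (-12m^3 - 12m^2 - 4m - 2) = (m(-3m^3 + 2m^2 + m - 2)) + (-12m^3 - 12m^2 - 4m - 2).
Simplifying, A(m+1) = -(m + 1)(3m^3 + 7m^2 + 4m + 2) = -(m+1)(3(m+1)^3 - 2(m+1)^2 - (m+1) + 2),
which is the closed form with t = m+1.
Hence, by induction on t, the claim holds for every t ≥ 1.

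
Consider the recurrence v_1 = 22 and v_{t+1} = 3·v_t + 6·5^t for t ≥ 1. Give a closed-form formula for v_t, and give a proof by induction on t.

v_t = 7·3^(t - 1) + 3·5^t

Computing the first terms: v_1 = 22, v_2 = 96, v_3 = 438. This suggests v_t = 7·3^(t - 1) + 3·5^t.
When t = 1: the formula gives 22 = 22 = v_1.
Inductive step: suppose the statement holds for some j ≥ 1, so v_j = 7·3^(j - 1) + 3·5^j.
Then v_{j+1} = 3·v_j + 6·5^j = 3·(7·3^(j - 1) + 3·5^j) + 6·5^j = 7·3^j + 3·5^(j + 1) = 7·3^((j+1) - 1) + 3·5^(j+1),
which is the claimed formula at t = j+1.
By induction, the statement is established for all t ≥ 1.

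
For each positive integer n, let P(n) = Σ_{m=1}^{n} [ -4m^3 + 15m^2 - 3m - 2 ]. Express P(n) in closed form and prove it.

P(n) = -n(n^3 - 3n^2 - 5n + 1)

We claim P(n) = -n(n^3 - 3n^2 - 5n + 1) for all n ≥ 1.
Base step (n = 1): P(1) = 6, and the closed form gives 6. They agree.
Inductive step: assume the claim holds for n = m, so P(m) = m(-m^3 + 3m^2 + 5m - 1).
Then P(m+1) = P(m) + (-4m^3 + 3m^2 + 15m + 6) = (m(-m^3 + 3m^2 + 5m - 1)) + (-4m^3 + 3m^2 + 15m + 6).
Simplifying, P(m+1) = -(m + 1)(m^3 - 8m - 6) = -(m+1)((m+1)^3 - 3(m+1)^2 - 5(m+1) + 1),
which is the closed form with n = m+1.
This completes the induction.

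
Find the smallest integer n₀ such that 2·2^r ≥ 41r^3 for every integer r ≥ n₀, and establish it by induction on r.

n₀ = 17

At r = 16: 131072 < 167936, so the inequality fails and n₀ ≥ 17. We prove 2·2^r ≥ 41r^3 for all r ≥ 17.
When r = 17: 2·2^r = 262144 and 41r^3 = 201433, so 262144 ≥ 201433.
For the inductive step, assume it holds for an arbitrary j ≥ 17, so 2·2^j ≥ 41j^3.
Then 2·2^(j + 1) = 2·(2·2^j) ≥ 2·(41j^3).
Also, for j ≥ 17 we have 2·(41j^3) ≥ 41(j+1)^3, since 2 ≥ (1 + 1/j)^3 for all j ≥ 17.
Combining, 2·2^(j + 1) ≥ 41(j+1)^3.
Hence, by induction on r, the claim holds for every r ≥ 17.
Hence the smallest such n₀ is 17.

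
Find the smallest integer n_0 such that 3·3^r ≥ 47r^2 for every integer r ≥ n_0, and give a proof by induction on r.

At r = 5: 729 < 1175, so the inequality fails and n_0 ≥ 6. We prove 3·3^r ≥ 47r^2 for all r ≥ 6.
When r = 6: 3·3^r = 2187 and 47r^2 = 1692, so 2187 ≥ 1692.
Inductive step: assume the claim holds for r = i, so 3·3^i ≥ 47i^2.
Then 3·3^(i + 1) = 3·(3·3^i) ≥ 3·(47i^2).
Also, for i ≥ 6 we have 3·(47i^2) ≥ 47(i+1)^2, since 3 ≥ (1 + 1/i)^2 for all i ≥ 6.
Combining, 3·3^(i + 1) ≥ 47(i+1)^2.
Hence, by induction on r, the claim holds for every r ≥ 6.
Hence the smallest such n_0 is 6.

n_0 = 6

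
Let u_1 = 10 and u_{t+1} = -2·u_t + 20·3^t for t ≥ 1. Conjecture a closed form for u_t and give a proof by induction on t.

u_t = (-2)^t + 4·3^t

Computing the first terms: u_1 = 10, u_2 = 40, u_3 = 100. This suggests u_t = (-2)^t + 4·3^t.
Base step (t = 1): the formula gives 10 = 10 = u_1.
Inductive step: suppose the statement holds for some k ≥ 1, so u_k = (-2)^k + 4·3^k.
Then u_{k+1} = -2·u_k + 20·3^k = -2·((-2)^k + 4·3^k) + 20·3^k = (-2)^(k + 1) + 4·3^(k + 1),
which is the claimed formula at t = k+1.
By induction, the statement is established for all t ≥ 1.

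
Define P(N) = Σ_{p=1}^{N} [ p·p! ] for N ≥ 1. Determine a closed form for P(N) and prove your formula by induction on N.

P(N) = (N + 1)! - 1

We claim P(N) = (N + 1)! - 1 for all N ≥ 1.
When N = 1: P(1) = 1, and the closed form gives 1. They agree.
For the inductive step, assume it holds for an arbitrary p ≥ 1, so P(p) = (p + 1)! - 1.
Then P(p+1) = P(p) + ((p + 1)(p + 1)!) = ((p + 1)! - 1) + ((p + 1)(p + 1)!).
Simplifying, P(p+1) = ((p+1) + 1)! - 1,
which is the closed form with N = p+1.
This completes the induction.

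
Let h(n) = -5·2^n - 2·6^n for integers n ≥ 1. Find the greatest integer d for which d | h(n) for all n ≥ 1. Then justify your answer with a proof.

d = 2

Computing the first values: h(1) = -22 and h(2) = -92; gcd(-22, -92) = 2, so d ≤ 2.
We prove 2 | -5·2^n - 2·6^n for all n ≥ 1 by induction on n.
Base step (n = 1): h(1) = -22 = 2·(-11), so 2 | h(1).
For the inductive step, assume it holds for an arbitrary j ≥ 1, i.e. 2 | h(j). Then
h(j+1) − 6·h(j) = (-5·2^(j+1) - 2·6^(j+1)) − 6·(-5·2^j - 2·6^j) = (-5)·2^j·(2 − 6) = (20)·2^j. Since 2 | h(j) by the inductive hypothesis, 2 | 6·h(j); and 2 | 20 since 20 = 2·10. Therefore 2 | h(j+1).
This completes the induction.
Therefore the largest such d is 2.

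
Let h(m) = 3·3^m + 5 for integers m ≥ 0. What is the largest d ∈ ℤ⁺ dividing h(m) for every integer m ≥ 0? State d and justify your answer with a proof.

d = 2

Computing the first values: h(0) = 8 and h(1) = 14; gcd(8, 14) = 2, so d ≤ 2.
We prove 2 | 3·3^m + 5 for all m ≥ 0 by induction on m.
For the base case m = 0: h(0) = 8 = 2·(4), so 2 | h(0).
Inductive step: suppose the statement holds for some r ≥ 0, i.e. 2 | h(r). Then
h(r+1) = 3·3^(r+1) + 5 = 3·(3·3^r + 5) - 10 = 3·h(r) - 10. The first term is divisible by 2 by the inductive hypothesis, and -10 is divisible by 2. Hence 2 | h(r+1).
This completes the induction.
Therefore the largest such d is 2.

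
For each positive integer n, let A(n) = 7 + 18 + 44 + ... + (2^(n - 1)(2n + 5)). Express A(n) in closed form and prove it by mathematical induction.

A(n) = 2^n(2n + 3) - 3

We claim A(n) = 2^n(2n + 3) - 3 for all n ≥ 1.
For the base case n = 1: A(1) = 7, and the closed form gives 7. They agree.
Inductive step: assume the claim holds for n = k, so A(k) = 2^k(2k + 3) - 3.
Then A(k+1) = A(k) + (2^k(2k + 7)) = (2^k(2k + 3) - 3) + (2^k(2k + 7)).
Simplifying, A(k+1) = 4·2^k·k + 10·2^k - 3 = 2^(k+1)(2(k+1) + 3) - 3,
which is the closed form with n = k+1.
By induction, the statement is established for all n ≥ 1.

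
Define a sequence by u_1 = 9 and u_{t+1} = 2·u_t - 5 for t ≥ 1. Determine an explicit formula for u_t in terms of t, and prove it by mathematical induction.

u_t = 2^(t + 1) + 5

Computing the first terms: u_1 = 9, u_2 = 13, u_3 = 21. This suggests u_t = 2^(t + 1) + 5.
For the base case t = 1: the formula gives 9 = 9 = u_1.
Suppose the result is true for t = m, so u_m = 2^(m + 1) + 5.
Then u_{m+1} = 2·u_m - 5 = 2·(2^(m + 1) + 5) - 5 = 2^(m + 2) + 5 = 2^((m+1) + 1) + 5,
which is the claimed formula at t = m+1.
This completes the induction.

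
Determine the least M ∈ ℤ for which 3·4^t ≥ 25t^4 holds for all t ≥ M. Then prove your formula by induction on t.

At t = 7: 49152 < 60025, so the inequality fails and M ≥ 8. We prove 3·4^t ≥ 25t^4 for all t ≥ 8.
Base case (t = 8): 3·4^t = 196608 and 25t^4 = 102400, so 196608 ≥ 102400.
Inductive step: assume the claim holds for t = k, so 3·4^k ≥ 25k^4.
Then 3·4^(k + 1) = 4·(3·4^k) ≥ 4·(25k^4).
Also, for k ≥ 8 we have 4·(25k^4) ≥ 25(k+1)^4, since 4 ≥ (1 + 1/k)^4 for all k ≥ 8.
Combining, 3·4^(k + 1) ≥ 25(k+1)^4.
By induction, the statement is established for all t ≥ 8.
Hence the smallest such M is 8.

M = 8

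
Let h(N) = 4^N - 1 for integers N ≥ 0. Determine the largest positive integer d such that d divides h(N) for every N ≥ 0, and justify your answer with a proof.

Computing the first values: h(0) = 0 and h(1) = 3; gcd(0, 3) = 3, so d ≤ 3.
We prove 3 | 4^N - 1 for all N ≥ 0 by induction on N.
Base step (N = 0): h(0) = 0 = 3·(0), so 3 | h(0).
For the inductive step, assume it holds for an arbitrary i ≥ 0, i.e. 3 | h(i). Then
h(i+1) = 4^(i+1) - 1 = 4·(4^i - 1) + 3 = 4·h(i) + 3. The first term is divisible by 3 by the inductive hypothesis, and 3 is divisible by 3. Hence 3 | h(i+1).
By induction, the statement is established for all N ≥ 0.
Therefore the largest such d is 3.

d = 3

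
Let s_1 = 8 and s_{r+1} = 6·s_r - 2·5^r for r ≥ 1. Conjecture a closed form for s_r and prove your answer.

s_r = 2·5^r - 2·6^(r - 1)

Computing the first terms: s_1 = 8, s_2 = 38, s_3 = 178. This suggests s_r = 2·5^r - 2·6^(r - 1).
For the base case r = 1: the formula gives 8 = 8 = s_1.
Suppose the result is true for r = m, so s_m = 2·5^m - 2·6^(m - 1).
Then s_{m+1} = 6·s_m - 2·5^m = 6·(2·5^m - 2·6^(m - 1)) - 2·5^m = 2·5^(m + 1) - 2·6^m = 2·5^(m+1) - 2·6^((m+1) - 1),
which is the claimed formula at r = m+1.
Hence, by induction on r, the claim holds for every r ≥ 1.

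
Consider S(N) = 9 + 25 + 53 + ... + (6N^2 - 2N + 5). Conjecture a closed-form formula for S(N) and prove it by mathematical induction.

We claim S(N) = N(2N^2 + 2N + 5) for all N ≥ 1.
Base case (N = 1): S(1) = 9, and the closed form gives 9. They agree.
For the inductive step, assume it holds for an arbitrary k ≥ 1, so S(k) = k(2k^2 + 2k + 5).
Then S(k+1) = S(k) + (6k^2 + 10k + 9) = (k(2k^2 + 2k + 5)) + (6k^2 + 10k + 9).
Simplifying, S(k+1) = (k + 1)(2k^2 + 6k + 9) = (k+1)(2(k+1)^2 + 2(k+1) + 5),
which is the closed form with N = k+1.
By induction, the statement is established for all N ≥ 1.

S(N) = N(2N^2 + 2N + 5)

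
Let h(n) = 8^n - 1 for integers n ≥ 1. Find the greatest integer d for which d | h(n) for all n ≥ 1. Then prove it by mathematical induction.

d = 7

Computing the first values: h(1) = 7 and h(2) = 63; gcd(7, 63) = 7, so d ≤ 7.
We prove 7 | 8^n - 1 for all n ≥ 1 by induction on n.
Base step (n = 1): h(1) = 7 = 7·(1), so 7 | h(1).
Inductive step: suppose the statement holds for some k ≥ 1, i.e. 7 | h(k). Then
8^{k+1} − 1^{k+1} = 8·8^k − 1·1^k = 8·(8^k − 1^k) + (7)·1^k. The first term is divisible by 7 by the inductive hypothesis, and the second term (7)·1^k is divisible by 7 since 7 | 7. Hence 7 | h(k+1).
This completes the induction.
Therefore the largest such d is 7.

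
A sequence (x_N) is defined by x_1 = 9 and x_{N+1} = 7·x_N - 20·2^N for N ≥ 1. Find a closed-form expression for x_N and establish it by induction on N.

x_N = 2^(N + 2) + 7^(N - 1)

Computing the first terms: x_1 = 9, x_2 = 23, x_3 = 81. This suggests x_N = 2^(N + 2) + 7^(N - 1).
For the base case N = 1: the formula gives 9 = 9 = x_1.
Inductive step: suppose the statement holds for some p ≥ 1, so x_p = 2^(p + 2) + 7^(p - 1).
Then x_{p+1} = 7·x_p - 20·2^p = 7·(2^(p + 2) + 7^(p - 1)) - 20·2^p = 2^(p + 3) + 7^p = 2^((p+1) + 2) + 7^((p+1) - 1),
which is the claimed formula at N = p+1.
By induction, the statement is established for all N ≥ 1.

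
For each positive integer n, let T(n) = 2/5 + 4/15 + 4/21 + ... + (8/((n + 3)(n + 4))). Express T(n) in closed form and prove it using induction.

We claim T(n) = 2n/(n + 4) for all n ≥ 1.
When n = 1: T(1) = 2/5, and the closed form gives 2/5. They agree.
Inductive step: assume the claim holds for n = k, so T(k) = 2k/(k + 4).
Then T(k+1) = T(k) + (8/((k + 4)(k + 5))) = (2k/(k + 4)) + (8/((k + 4)(k + 5))).
Simplifying, T(k+1) = 2(k + 1)/(k + 5) = 2(k+1)/((k+1) + 4),
which is the closed form with n = k+1.
By the principle of mathematical induction, the result holds for all n ≥ 1.

T(n) = 2n/(n + 4)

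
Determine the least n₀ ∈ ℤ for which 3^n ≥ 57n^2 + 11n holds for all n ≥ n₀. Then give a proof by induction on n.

At n = 7: 2187 < 2870, so the inequality fails and n₀ ≥ 8. We prove 3^n ≥ 57n^2 + 11n for all n ≥ 8.
Base step (n = 8): 3^n = 6561 and 57n^2 + 11n = 3736, so 6561 ≥ 3736.
Inductive step: assume the claim holds for n = i, so 3^i ≥ 57i^2 + 11i.
Then 3^(i + 1) = 3·(3^i) ≥ 3·(57i^2 + 11i).
Also, for i ≥ 8 we have 3·(57i^2 + 11i) ≥ 57(i+1)^2 + 11(i+1), since 3·(57i^2 + 11i) − (57(i+1)^2 + 11(i+1)) = 114i^2 - 92i - 68, which is nonnegative for all i ≥ 8.
Combining, 3^(i + 1) ≥ 57(i+1)^2 + 11(i+1).
This completes the induction.
Hence the smallest such n₀ is 8.

n₀ = 8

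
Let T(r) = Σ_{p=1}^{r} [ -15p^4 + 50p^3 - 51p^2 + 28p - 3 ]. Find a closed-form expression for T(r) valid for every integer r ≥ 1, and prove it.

T(r) = -r(3r^4 - 5r^3 - 3r^2 - r - 3)

We claim T(r) = -r(3r^4 - 5r^3 - 3r^2 - r - 3) for all r ≥ 1.
When r = 1: T(1) = 9, and the closed form gives 9. They agree.
Inductive step: suppose the statement holds for some p ≥ 1, so T(p) = p(-3p^4 + 5p^3 + 3p^2 + p + 3).
Then T(p+1) = T(p) + (-15p^4 - 10p^3 + 9p^2 + 16p + 9) = (p(-3p^4 + 5p^3 + 3p^2 + p + 3)) + (-15p^4 - 10p^3 + 9p^2 + 16p + 9).
Simplifying, T(p+1) = -(p + 1)(3p^4 + 7p^3 - 10p - 9) = -(p+1)(3(p+1)^4 - 5(p+1)^3 - 3(p+1)^2 - (p+1) - 3),
which is the closed form with r = p+1.
By the principle of mathematical induction, the result holds for all r ≥ 1.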